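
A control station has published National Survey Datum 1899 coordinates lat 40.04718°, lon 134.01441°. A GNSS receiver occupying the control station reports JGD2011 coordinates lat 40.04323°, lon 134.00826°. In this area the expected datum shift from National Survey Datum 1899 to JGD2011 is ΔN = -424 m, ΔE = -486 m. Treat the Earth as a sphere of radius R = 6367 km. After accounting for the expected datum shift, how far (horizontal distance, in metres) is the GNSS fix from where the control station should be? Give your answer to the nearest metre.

40 m

Observed coordinate differences: Δφ = -0.00395°, Δλ = -0.00615°.
Converting to metres (1° lat = 111125 m, cos φ = 0.765515): observed ΔN = -438.9 m, observed ΔE = -523.2 m.
Subtracting the expected shift leaves a residual of -438.9 − (-424) = -14.9 m north and -523.2 − (-486) = -37.2 m east.
Residual distance = √((-14.9)² + (-37.2)²) = 40.1 m.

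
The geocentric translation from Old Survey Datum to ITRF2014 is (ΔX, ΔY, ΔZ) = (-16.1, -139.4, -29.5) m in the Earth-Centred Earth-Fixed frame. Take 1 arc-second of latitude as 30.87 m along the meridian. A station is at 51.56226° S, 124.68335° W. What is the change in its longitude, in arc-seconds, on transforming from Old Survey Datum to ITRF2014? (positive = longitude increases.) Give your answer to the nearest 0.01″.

Δλ = 3.44″

sin φ = -0.783284, cos φ = 0.621664, sin λ = -0.822309, cos λ = -0.569041.
East component: ΔE = −sin λ·ΔX + cos λ·ΔY = −(-0.822309)(-16.1) + (-0.569041)(-139.4) = 66.09 m.
1° of latitude spans 3600 × 30.87 = 111132 m; at latitude φ, 1° of longitude spans that × cos φ = 69086.7 m, so Δλ = 66.09 / 69086.7 × 3600 = 3.444″.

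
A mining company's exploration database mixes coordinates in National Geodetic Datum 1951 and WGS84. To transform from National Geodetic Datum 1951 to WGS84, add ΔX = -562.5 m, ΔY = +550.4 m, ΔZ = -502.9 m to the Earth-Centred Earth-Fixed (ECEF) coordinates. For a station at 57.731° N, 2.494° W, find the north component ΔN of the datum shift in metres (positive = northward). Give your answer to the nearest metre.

ΔN = 227 m

At φ = 57.731°, λ = -2.494°: sin φ = 0.845551, cos φ = 0.533895, sin λ = -0.043515, cos λ = 0.999053.
ΔN = −sin φ cos λ·ΔX − sin φ sin λ·ΔY + cos φ·ΔZ = −(0.845551)(0.999053)(-562.5) − (0.845551)(-0.043515)(550.4) + (0.533895)(-502.9) = 226.93 m.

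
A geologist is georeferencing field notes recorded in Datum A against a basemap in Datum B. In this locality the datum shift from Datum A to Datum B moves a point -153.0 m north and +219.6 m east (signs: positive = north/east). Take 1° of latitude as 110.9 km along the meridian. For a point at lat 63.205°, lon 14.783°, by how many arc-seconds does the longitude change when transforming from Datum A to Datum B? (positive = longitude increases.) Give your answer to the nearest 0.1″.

At latitude 63.205°, cos φ = 0.450800.
1° of longitude at this latitude = 110.9 × cos φ = 49.99 km, so Δλ = 219.6 / 49993.7 = 0.0043926° = 15.813″.

Δλ = 15.8″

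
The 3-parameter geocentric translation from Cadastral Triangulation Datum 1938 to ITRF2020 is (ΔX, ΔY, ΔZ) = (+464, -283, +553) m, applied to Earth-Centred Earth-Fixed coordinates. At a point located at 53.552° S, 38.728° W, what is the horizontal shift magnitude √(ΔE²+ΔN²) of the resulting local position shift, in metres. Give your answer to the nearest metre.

765 m

The local east axis at (φ, λ) is (−sin λ, cos λ, 0), so ΔE = −sin(-38.728°)·464 + cos(-38.728°)·(-283) = 69.51 m.
The local north axis is (−sin φ cos λ, −sin φ sin λ, cos φ), giving ΔN = 291.174 + 142.420 + 328.533 = 762.13 m.
Horizontal magnitude = √(ΔE² + ΔN²) = √(69.51² + 762.13²) = 765.29 m.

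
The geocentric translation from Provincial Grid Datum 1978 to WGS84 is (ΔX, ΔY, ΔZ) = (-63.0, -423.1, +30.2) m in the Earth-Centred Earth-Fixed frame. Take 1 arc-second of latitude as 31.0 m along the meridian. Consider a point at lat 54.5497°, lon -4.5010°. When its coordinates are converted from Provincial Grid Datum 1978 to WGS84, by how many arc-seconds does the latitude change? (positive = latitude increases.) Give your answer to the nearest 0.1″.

Δφ = 1.3″

sin φ = 0.814619, cos φ = 0.579997, sin λ = -0.078476, cos λ = 0.996916.
North component: ΔN = −sin φ cos λ·ΔX − sin φ sin λ·ΔY + cos φ·ΔZ = −(0.814619)(0.996916)(-63.0) − (0.814619)(-0.078476)(-423.1) + (0.579997)(30.2) = 41.63 m.
1° of latitude spans 3600 × 31.00 = 111600 m, so Δφ = 41.63 / 111600 × 3600 = 1.343″.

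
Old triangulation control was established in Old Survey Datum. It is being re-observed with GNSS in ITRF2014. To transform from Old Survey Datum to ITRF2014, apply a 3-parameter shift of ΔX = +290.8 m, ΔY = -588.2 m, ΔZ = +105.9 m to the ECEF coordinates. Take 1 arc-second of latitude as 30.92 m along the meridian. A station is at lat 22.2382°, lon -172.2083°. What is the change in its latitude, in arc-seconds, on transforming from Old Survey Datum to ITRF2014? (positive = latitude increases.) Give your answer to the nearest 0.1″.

Δφ = 5.7″

sin φ = 0.378458, cos φ = 0.925618, sin λ = -0.135572, cos λ = -0.990767.
North component: ΔN = −sin φ cos λ·ΔX − sin φ sin λ·ΔY + cos φ·ΔZ = −(0.378458)(-0.990767)(290.8) − (0.378458)(-0.135572)(-588.2) + (0.925618)(105.9) = 176.88 m.
1° of latitude spans 3600 × 30.92 = 111312 m, so Δφ = 176.88 / 111312 × 3600 = 5.721″.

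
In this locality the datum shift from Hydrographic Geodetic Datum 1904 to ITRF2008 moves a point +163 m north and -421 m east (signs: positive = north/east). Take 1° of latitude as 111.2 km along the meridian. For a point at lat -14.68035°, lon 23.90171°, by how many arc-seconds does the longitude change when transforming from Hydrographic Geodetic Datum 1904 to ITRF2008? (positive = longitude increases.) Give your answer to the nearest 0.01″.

At latitude -14.68035°, cos φ = 0.967355.
1° of longitude at this latitude = 111.2 × cos φ = 107.57 km, so Δλ = -421.0 / 107569.8 = -0.0039137° = -14.089″.

Δλ = -14.09″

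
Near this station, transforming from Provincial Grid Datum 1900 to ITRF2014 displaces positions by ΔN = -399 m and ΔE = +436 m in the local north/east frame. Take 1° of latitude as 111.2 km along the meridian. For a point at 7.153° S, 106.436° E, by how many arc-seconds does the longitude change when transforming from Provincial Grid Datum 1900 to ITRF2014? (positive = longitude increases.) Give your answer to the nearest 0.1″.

Δλ = 14.2″

At latitude -7.153°, cos φ = 0.992217.
1° of longitude at this latitude = 111.2 × cos φ = 110.33 km, so Δλ = 436.0 / 110334.6 = 0.0039516° = 14.226″.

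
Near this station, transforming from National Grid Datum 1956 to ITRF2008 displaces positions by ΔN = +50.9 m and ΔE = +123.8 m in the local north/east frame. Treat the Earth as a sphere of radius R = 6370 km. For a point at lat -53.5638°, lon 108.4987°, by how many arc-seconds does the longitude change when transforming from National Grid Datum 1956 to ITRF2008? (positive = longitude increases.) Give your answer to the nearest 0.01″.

At latitude -53.5638°, cos φ = 0.593927.
One radian of longitude at latitude φ spans R cos φ, so Δλ = ΔE / (R cos φ) = 123.8 / (6370000 × 0.593927) = 3.2723e-05 rad = 6.750″.

Δλ = 6.75″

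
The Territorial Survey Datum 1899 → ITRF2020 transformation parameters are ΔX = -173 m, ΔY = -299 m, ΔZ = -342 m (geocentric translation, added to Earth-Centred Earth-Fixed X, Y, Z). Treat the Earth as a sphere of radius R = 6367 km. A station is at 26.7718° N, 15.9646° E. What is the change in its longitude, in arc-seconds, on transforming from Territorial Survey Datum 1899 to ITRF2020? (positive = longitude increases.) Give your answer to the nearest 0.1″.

Δλ = -8.7″

sin φ = 0.450438, cos φ = 0.892808, sin λ = 0.275043, cos λ = 0.961432.
East component: ΔE = −sin λ·ΔX + cos λ·ΔY = −(0.275043)(-173) + (0.961432)(-299) = -239.89 m.
1° of latitude spans πR/180 = 111125 m; at latitude φ, 1° of longitude spans that × cos φ = 99213.3 m, so Δλ = -239.89 / 99213.3 × 3600 = -8.704″.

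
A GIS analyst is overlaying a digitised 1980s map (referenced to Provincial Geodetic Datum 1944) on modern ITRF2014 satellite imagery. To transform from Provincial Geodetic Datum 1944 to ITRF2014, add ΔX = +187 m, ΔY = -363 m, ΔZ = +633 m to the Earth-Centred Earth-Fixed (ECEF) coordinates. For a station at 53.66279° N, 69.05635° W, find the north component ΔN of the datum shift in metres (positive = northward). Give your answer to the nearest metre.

At φ = 53.66279°, λ = -69.05635°: sin φ = 0.805544, cos φ = 0.592536, sin λ = -0.933932, cos λ = 0.357450.
ΔN = −sin φ cos λ·ΔX − sin φ sin λ·ΔY + cos φ·ΔZ = −(0.805544)(0.357450)(187) − (0.805544)(-0.933932)(-363) + (0.592536)(633) = 48.14 m.

ΔN = 48 m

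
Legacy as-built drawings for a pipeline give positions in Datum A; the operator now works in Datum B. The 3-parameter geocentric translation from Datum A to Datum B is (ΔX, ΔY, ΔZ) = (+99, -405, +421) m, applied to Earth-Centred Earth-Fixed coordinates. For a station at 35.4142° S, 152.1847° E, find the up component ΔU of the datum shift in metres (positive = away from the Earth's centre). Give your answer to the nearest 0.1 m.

ΔU = -469.3 m

At φ = -35.4142°, λ = 152.1847°: sin φ = -0.579483, cos φ = 0.814984, sin λ = 0.466623, cos λ = -0.884456.
ΔU = cos φ cos λ·ΔX + cos φ sin λ·ΔY + sin φ·ΔZ = (0.814984)(-0.884456)(99) + (0.814984)(0.466623)(-405) + (-0.579483)(421) = -469.34 m.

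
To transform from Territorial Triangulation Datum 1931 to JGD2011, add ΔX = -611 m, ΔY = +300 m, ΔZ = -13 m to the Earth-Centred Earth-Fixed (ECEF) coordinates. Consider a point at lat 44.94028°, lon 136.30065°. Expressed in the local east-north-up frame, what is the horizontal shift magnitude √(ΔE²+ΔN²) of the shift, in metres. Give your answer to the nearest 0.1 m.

At φ = 44.94028°, λ = 136.30065°: sin φ = 0.706369, cos φ = 0.707843, sin λ = 0.690874, cos λ = -0.722975.
ΔE = −sin λ·ΔX + cos λ·ΔY = −(0.690874)·(-611) + (-0.722975)·(300) = 205.23 m.
ΔN = −sin φ cos λ·ΔX − sin φ sin λ·ΔY + cos φ·ΔZ = −(0.706369)(-0.722975)(-611) − (0.706369)(0.690874)(300) + (0.707843)(-13) = -467.64 m.
Horizontal magnitude = √(ΔE² + ΔN²) = √(205.23² + (-467.64)²) = 510.69 m.

510.7 m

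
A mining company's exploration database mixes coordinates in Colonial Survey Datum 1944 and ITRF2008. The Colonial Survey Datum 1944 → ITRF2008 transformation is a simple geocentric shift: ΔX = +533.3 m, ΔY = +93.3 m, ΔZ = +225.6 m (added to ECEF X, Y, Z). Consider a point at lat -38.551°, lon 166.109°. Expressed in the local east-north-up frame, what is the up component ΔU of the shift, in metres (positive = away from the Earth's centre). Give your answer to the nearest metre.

The local up (radial) axis is (cos φ cos λ, cos φ sin λ, sin φ), giving ΔU = -404.872 + 17.517 − 140.596 = -527.95 m.

ΔU = -528 m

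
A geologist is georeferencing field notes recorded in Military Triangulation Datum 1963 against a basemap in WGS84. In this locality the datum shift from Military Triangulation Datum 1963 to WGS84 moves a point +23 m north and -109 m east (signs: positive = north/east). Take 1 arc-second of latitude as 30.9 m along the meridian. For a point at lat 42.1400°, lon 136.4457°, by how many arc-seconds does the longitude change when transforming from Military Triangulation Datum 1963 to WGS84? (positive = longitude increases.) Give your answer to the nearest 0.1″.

At latitude 42.1400°, cos φ = 0.741508.
1″ of longitude at this latitude = 30.90 × cos φ = 22.9126 m, so Δλ = -109.0 / 22.9126 = -4.757″.

Δλ = -4.8″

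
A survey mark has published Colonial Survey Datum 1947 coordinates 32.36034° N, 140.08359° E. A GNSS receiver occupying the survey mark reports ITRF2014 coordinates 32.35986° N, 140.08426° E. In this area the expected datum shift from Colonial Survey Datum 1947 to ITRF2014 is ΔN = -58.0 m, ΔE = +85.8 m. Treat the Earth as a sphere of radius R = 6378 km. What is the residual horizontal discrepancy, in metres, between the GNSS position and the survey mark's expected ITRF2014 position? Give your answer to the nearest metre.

23 m

Observed coordinate differences: Δφ = -0.00048°, Δλ = +0.00067°.
Converting to metres (1° lat = 111317 m, cos φ = 0.844699): observed ΔN = -53.4 m, observed ΔE = 63.0 m.
Subtracting the expected shift leaves a residual of -53.4 − (-58.0) = 4.6 m north and 63.0 − (85.8) = -22.8 m east.
Residual distance = √(4.6² + (-22.8)²) = 23.3 m.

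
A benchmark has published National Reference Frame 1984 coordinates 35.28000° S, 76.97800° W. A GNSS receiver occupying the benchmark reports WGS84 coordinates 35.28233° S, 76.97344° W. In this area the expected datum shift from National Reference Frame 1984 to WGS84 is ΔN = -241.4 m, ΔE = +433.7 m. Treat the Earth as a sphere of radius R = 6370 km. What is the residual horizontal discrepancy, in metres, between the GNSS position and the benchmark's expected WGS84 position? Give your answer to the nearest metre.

Observed coordinate differences: Δφ = -0.00233°, Δλ = +0.00456°.
Converting to metres (1° lat = 111177 m, cos φ = 0.816339): observed ΔN = -259.0 m, observed ΔE = 413.9 m.
Subtracting the expected shift leaves a residual of -259.0 − (-241.4) = -17.6 m north and 413.9 − (433.7) = -19.8 m east.
Residual distance = √((-17.6)² + (-19.8)²) = 26.6 m.

27 m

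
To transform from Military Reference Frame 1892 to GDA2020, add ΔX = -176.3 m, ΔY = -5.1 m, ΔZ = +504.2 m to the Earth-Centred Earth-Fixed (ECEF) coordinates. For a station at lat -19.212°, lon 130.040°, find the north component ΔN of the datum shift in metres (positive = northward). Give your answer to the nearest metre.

At φ = -19.212°, λ = 130.040°: sin φ = -0.329064, cos φ = 0.944307, sin λ = 0.765596, cos λ = -0.643322.
ΔN = −sin φ cos λ·ΔX − sin φ sin λ·ΔY + cos φ·ΔZ = −(-0.329064)(-0.643322)(-176.3) − (-0.329064)(0.765596)(-5.1) + (0.944307)(504.2) = 512.16 m.

ΔN = 512 m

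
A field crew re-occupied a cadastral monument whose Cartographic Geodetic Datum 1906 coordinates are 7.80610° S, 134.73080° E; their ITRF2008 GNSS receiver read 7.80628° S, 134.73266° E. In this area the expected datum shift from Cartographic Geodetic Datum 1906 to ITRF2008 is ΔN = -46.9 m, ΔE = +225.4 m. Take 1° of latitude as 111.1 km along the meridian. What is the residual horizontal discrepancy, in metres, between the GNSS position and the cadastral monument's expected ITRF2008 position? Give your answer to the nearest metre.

Observed coordinate differences: Δφ = -0.00018°, Δλ = +0.00186°.
Converting to metres (1° lat = 111100 m, cos φ = 0.990733): observed ΔN = -20.0 m, observed ΔE = 204.7 m.
Subtracting the expected shift leaves a residual of -20.0 − (-46.9) = 26.9 m north and 204.7 − (225.4) = -20.7 m east.
Residual distance = √(26.9² + (-20.7)²) = 33.9 m.

34 m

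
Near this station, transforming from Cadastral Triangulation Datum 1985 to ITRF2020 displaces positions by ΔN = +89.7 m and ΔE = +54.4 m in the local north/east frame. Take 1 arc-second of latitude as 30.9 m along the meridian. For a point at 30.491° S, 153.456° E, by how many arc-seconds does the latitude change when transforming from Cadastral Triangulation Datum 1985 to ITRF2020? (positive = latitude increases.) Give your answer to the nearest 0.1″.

Δφ = 2.9″

1″ of latitude = 30.90 m, so Δφ = 89.7 / 30.90 = 2.903″.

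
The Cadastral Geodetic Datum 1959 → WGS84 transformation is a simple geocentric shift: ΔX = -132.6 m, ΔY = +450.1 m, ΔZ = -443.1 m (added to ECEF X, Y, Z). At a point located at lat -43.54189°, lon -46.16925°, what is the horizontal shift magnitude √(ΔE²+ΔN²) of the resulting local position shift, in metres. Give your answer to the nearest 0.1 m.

The local east axis at (φ, λ) is (−sin λ, cos λ, 0), so ΔE = −sin(-46.16925°)·(-132.6) + cos(-46.16925°)·450.1 = 216.05 m.
The local north axis is (−sin φ cos λ, −sin φ sin λ, cos φ), giving ΔN = -63.260 − 223.679 − 321.190 = -608.13 m.
Horizontal magnitude = √(ΔE² + ΔN²) = √(216.05² + (-608.13)²) = 645.37 m.

645.4 m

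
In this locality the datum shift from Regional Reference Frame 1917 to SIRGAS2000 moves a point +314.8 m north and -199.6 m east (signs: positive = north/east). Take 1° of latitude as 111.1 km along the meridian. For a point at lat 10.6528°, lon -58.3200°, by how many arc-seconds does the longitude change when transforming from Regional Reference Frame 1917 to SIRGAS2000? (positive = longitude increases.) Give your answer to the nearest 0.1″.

Δλ = -6.6″

At latitude 10.6528°, cos φ = 0.982765.
1° of longitude at this latitude = 111.1 × cos φ = 109.19 km, so Δλ = -199.6 / 109185.2 = -0.0018281° = -6.581″.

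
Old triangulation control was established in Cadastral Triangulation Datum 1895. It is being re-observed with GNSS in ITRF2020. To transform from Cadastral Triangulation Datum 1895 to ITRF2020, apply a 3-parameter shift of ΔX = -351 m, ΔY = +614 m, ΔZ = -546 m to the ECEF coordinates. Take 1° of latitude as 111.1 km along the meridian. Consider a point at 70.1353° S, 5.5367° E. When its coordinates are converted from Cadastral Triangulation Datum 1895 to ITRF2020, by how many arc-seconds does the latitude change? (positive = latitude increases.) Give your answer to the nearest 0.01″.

sin φ = -0.940498, cos φ = 0.339800, sin λ = 0.096483, cos λ = 0.995335.
North component: ΔN = −sin φ cos λ·ΔX − sin φ sin λ·ΔY + cos φ·ΔZ = −(-0.940498)(0.995335)(-351) − (-0.940498)(0.096483)(614) + (0.339800)(-546) = -458.39 m.
1° of latitude spans 111100 m, so Δφ = -458.39 / 111100 × 3600 = -14.853″.

Δφ = -14.85″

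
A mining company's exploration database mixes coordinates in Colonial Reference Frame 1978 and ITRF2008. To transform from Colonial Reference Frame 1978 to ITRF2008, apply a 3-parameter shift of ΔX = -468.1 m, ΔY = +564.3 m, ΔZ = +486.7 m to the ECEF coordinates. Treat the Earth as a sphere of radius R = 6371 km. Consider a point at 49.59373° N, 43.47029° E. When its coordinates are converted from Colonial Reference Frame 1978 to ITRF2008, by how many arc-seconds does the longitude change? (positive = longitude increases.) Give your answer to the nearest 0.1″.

sin φ = 0.761467, cos φ = 0.648203, sin λ = 0.687978, cos λ = 0.725731.
East component: ΔE = −sin λ·ΔX + cos λ·ΔY = −(0.687978)(-468.1) + (0.725731)(564.3) = 731.57 m.
1° of latitude spans πR/180 = 111195 m; at latitude φ, 1° of longitude spans that × cos φ = 72076.9 m, so Δλ = 731.57 / 72076.9 × 3600 = 36.540″.

Δλ = 36.5″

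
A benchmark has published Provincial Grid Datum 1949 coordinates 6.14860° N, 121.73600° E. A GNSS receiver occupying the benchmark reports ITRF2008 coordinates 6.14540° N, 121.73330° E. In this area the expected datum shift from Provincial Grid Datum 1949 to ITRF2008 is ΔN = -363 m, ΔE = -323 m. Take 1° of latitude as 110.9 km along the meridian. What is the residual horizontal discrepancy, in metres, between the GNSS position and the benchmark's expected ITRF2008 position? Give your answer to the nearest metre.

Observed coordinate differences: Δφ = -0.00320°, Δλ = -0.00270°.
Converting to metres (1° lat = 110900 m, cos φ = 0.994247): observed ΔN = -354.9 m, observed ΔE = -297.7 m.
Subtracting the expected shift leaves a residual of -354.9 − (-363) = 8.1 m north and -297.7 − (-323) = 25.3 m east.
Residual distance = √(8.1² + 25.3²) = 26.6 m.

27 m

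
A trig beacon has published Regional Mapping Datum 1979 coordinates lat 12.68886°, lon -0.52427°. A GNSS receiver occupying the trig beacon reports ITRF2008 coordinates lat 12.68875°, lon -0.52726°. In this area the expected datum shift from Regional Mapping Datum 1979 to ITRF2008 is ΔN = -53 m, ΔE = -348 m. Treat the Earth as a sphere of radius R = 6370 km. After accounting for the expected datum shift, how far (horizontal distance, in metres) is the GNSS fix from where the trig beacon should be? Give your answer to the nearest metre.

47 m

Observed coordinate differences: Δφ = -0.00011°, Δλ = -0.00299°.
Converting to metres (1° lat = 111177 m, cos φ = 0.975577): observed ΔN = -12.2 m, observed ΔE = -324.3 m.
Subtracting the expected shift leaves a residual of -12.2 − (-53) = 40.8 m north and -324.3 − (-348) = 23.7 m east.
Residual distance = √(40.8² + 23.7²) = 47.2 m.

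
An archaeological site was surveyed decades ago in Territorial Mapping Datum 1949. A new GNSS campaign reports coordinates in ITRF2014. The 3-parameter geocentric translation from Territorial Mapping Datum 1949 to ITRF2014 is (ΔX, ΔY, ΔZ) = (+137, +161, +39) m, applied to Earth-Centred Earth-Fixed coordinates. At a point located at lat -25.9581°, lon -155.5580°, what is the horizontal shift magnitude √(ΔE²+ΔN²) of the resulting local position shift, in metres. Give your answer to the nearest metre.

102 m

At φ = -25.9581°, λ = -155.5580°: sin φ = -0.437714, cos φ = 0.899114, sin λ = -0.413772, cos λ = -0.910381.
ΔE = −sin λ·ΔX + cos λ·ΔY = −(-0.413772)·(137) + (-0.910381)·(161) = -89.88 m.
ΔN = −sin φ cos λ·ΔX − sin φ sin λ·ΔY + cos φ·ΔZ = −(-0.437714)(-0.910381)(137) − (-0.437714)(-0.413772)(161) + (0.899114)(39) = -48.69 m.
Horizontal magnitude = √(ΔE² + ΔN²) = √((-89.88)² + (-48.69)²) = 102.22 m.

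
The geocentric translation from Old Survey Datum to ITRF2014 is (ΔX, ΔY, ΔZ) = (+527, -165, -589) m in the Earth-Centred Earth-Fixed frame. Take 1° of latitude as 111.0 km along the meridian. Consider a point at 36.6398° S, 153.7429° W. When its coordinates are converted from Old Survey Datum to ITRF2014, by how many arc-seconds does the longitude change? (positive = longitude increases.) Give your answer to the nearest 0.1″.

Δλ = 15.4″

sin φ = -0.596782, cos φ = 0.802403, sin λ = -0.442400, cos λ = -0.896818.
East component: ΔE = −sin λ·ΔX + cos λ·ΔY = −(-0.442400)(527) + (-0.896818)(-165) = 381.12 m.
1° of latitude spans 111000 m; at latitude φ, 1° of longitude spans that × cos φ = 89066.7 m, so Δλ = 381.12 / 89066.7 × 3600 = 15.405″.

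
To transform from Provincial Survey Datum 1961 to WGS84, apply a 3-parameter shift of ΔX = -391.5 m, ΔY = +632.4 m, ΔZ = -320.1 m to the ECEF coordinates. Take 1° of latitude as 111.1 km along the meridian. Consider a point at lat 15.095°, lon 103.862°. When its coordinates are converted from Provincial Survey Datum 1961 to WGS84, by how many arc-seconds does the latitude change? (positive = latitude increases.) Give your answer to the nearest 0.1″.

sin φ = 0.260420, cos φ = 0.965495, sin λ = 0.970876, cos λ = -0.239584.
North component: ΔN = −sin φ cos λ·ΔX − sin φ sin λ·ΔY + cos φ·ΔZ = −(0.260420)(-0.239584)(-391.5) − (0.260420)(0.970876)(632.4) + (0.965495)(-320.1) = -493.38 m.
1° of latitude spans 111100 m, so Δφ = -493.38 / 111100 × 3600 = -15.987″.

Δφ = -16.0″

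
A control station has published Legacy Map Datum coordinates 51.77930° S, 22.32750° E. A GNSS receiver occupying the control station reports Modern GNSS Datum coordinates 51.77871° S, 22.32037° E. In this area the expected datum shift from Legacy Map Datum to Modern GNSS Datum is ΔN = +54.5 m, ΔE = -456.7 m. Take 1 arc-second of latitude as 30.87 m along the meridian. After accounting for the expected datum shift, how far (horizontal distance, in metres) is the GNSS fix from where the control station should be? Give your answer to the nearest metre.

Observed coordinate differences: Δφ = +0.00059°, Δλ = -0.00713°.
Converting to metres (1° lat = 111132 m, cos φ = 0.618692): observed ΔN = 65.6 m, observed ΔE = -490.2 m.
Subtracting the expected shift leaves a residual of 65.6 − (54.5) = 11.1 m north and -490.2 − (-456.7) = -33.5 m east.
Residual distance = √(11.1² + (-33.5)²) = 35.3 m.

35 m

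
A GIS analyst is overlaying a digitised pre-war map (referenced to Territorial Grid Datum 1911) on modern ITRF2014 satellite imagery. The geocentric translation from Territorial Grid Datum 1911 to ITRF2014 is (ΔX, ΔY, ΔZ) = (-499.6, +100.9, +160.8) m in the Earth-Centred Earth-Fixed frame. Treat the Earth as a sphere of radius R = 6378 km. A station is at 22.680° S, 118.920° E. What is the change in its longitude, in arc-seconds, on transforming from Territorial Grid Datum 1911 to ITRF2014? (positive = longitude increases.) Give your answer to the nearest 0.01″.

Δλ = 13.62″

sin φ = -0.385584, cos φ = 0.922673, sin λ = 0.875296, cos λ = -0.483588.
East component: ΔE = −sin λ·ΔX + cos λ·ΔY = −(0.875296)(-499.6) + (-0.483588)(100.9) = 388.50 m.
1° of latitude spans πR/180 = 111317 m; at latitude φ, 1° of longitude spans that × cos φ = 102709.3 m, so Δλ = 388.50 / 102709.3 × 3600 = 13.617″.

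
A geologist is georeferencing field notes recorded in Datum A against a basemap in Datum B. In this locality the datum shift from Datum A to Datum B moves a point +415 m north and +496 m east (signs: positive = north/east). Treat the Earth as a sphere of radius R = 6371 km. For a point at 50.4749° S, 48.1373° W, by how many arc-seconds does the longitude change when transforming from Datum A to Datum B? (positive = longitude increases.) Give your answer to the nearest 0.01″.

Δλ = 25.23″

At latitude -50.4749°, cos φ = 0.636416.
One radian of longitude at latitude φ spans R cos φ, so Δλ = ΔE / (R cos φ) = 496.0 / (6371000 × 0.636416) = 1.2233e-04 rad = 25.232″.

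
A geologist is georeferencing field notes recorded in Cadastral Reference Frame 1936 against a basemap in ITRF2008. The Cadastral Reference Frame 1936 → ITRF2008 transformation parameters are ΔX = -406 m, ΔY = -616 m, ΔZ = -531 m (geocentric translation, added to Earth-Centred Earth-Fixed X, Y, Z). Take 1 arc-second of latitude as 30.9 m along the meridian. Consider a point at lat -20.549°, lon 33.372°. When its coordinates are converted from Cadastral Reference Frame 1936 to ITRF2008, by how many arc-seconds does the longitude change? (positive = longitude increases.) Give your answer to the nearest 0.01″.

sin φ = -0.351008, cos φ = 0.936372, sin λ = 0.550073, cos λ = 0.835117.
East component: ΔE = −sin λ·ΔX + cos λ·ΔY = −(0.550073)(-406) + (0.835117)(-616) = -291.10 m.
1° of latitude spans 3600 × 30.90 = 111240 m; at latitude φ, 1° of longitude spans that × cos φ = 104162.1 m, so Δλ = -291.10 / 104162.1 × 3600 = -10.061″.

Δλ = -10.06″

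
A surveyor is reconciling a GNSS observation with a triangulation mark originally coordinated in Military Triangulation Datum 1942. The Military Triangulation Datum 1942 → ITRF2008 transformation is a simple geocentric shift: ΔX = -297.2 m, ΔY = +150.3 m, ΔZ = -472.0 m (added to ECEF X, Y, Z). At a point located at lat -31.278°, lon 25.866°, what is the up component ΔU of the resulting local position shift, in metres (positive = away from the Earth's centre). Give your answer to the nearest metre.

ΔU = 73 m

At φ = -31.278°, λ = 25.866°: sin φ = -0.519191, cos φ = 0.854658, sin λ = 0.436268, cos λ = 0.899817.
ΔU = cos φ cos λ·ΔX + cos φ sin λ·ΔY + sin φ·ΔZ = (0.854658)(0.899817)(-297.2) + (0.854658)(0.436268)(150.3) + (-0.519191)(-472.0) = 72.54 m.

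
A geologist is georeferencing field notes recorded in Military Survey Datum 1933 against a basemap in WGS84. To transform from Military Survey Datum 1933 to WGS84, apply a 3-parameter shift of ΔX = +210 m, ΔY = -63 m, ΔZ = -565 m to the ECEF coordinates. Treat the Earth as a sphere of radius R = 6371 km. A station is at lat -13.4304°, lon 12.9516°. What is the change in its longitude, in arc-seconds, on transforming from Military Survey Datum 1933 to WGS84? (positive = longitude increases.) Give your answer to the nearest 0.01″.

sin φ = -0.232264, cos φ = 0.972653, sin λ = 0.224128, cos λ = 0.974560.
East component: ΔE = −sin λ·ΔX + cos λ·ΔY = −(0.224128)(210) + (0.974560)(-63) = -108.46 m.
1° of latitude spans πR/180 = 111195 m; at latitude φ, 1° of longitude spans that × cos φ = 108154.1 m, so Δλ = -108.46 / 108154.1 × 3600 = -3.610″.

Δλ = -3.61″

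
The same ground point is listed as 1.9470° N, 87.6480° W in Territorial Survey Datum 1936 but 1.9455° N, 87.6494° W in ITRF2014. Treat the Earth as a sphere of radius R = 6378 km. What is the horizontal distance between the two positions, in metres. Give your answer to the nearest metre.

228 m

Δφ = 1.9455° − 1.9470° = -0.0015°; Δλ = -87.6494° − -87.6480° = -0.0014°.
1° along a meridian = πR/180 = 111317 m.
ΔN = Δφ × 111317 = -167.0 m; ΔE = Δλ × 111317 × cos(1.9470°) = -0.0014 × 111317 × 0.999423 = -155.8 m.
Distance = √(ΔE² + ΔN²) = √((-155.8)² + (-167.0)²) = 228.3 m.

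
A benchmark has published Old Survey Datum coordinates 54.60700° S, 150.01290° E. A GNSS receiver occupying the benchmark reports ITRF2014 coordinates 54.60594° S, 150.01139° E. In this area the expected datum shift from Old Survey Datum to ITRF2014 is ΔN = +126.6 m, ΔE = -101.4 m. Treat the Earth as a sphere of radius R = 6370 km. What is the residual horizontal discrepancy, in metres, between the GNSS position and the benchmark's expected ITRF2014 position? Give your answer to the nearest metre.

10 m

Observed coordinate differences: Δφ = +0.00106°, Δλ = -0.00151°.
Converting to metres (1° lat = 111177 m, cos φ = 0.579182): observed ΔN = 117.8 m, observed ΔE = -97.2 m.
Subtracting the expected shift leaves a residual of 117.8 − (126.6) = -8.8 m north and -97.2 − (-101.4) = 4.2 m east.
Residual distance = √((-8.8)² + 4.2²) = 9.7 m.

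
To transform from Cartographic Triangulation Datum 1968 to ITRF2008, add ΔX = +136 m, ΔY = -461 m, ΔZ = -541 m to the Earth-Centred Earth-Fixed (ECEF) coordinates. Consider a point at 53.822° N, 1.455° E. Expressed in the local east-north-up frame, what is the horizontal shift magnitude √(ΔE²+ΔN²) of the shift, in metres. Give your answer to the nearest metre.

626 m

At φ = 53.822°, λ = 1.455°: sin φ = 0.807187, cos φ = 0.590296, sin λ = 0.025392, cos λ = 0.999678.
ΔE = −sin λ·ΔX + cos λ·ΔY = −(0.025392)·(136) + (0.999678)·(-461) = -464.30 m.
ΔN = −sin φ cos λ·ΔX − sin φ sin λ·ΔY + cos φ·ΔZ = −(0.807187)(0.999678)(136) − (0.807187)(0.025392)(-461) + (0.590296)(-541) = -419.64 m.
Horizontal magnitude = √(ΔE² + ΔN²) = √((-464.30)² + (-419.64)²) = 625.84 m.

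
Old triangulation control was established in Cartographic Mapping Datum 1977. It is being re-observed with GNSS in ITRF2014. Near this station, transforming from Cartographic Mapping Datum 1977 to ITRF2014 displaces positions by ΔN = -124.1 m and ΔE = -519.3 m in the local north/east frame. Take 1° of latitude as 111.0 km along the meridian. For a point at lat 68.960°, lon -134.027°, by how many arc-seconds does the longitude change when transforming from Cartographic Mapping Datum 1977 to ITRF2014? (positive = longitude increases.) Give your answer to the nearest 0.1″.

Δλ = -46.9″

At latitude 68.960°, cos φ = 0.359020.
1° of longitude at this latitude = 111.0 × cos φ = 39.85 km, so Δλ = -519.3 / 39851.2 = -0.0130310° = -46.912″.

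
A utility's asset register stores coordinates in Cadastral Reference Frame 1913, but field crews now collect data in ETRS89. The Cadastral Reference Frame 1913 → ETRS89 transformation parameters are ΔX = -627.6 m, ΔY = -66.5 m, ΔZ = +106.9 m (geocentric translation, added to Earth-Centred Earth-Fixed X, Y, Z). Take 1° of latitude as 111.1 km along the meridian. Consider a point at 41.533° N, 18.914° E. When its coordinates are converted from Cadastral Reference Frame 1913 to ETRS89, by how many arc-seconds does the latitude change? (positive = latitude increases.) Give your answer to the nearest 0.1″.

sin φ = 0.663051, cos φ = 0.748574, sin λ = 0.324149, cos λ = 0.946006.
North component: ΔN = −sin φ cos λ·ΔX − sin φ sin λ·ΔY + cos φ·ΔZ = −(0.663051)(0.946006)(-627.6) − (0.663051)(0.324149)(-66.5) + (0.748574)(106.9) = 487.98 m.
1° of latitude spans 111100 m, so Δφ = 487.98 / 111100 × 3600 = 15.812″.

Δφ = 15.8″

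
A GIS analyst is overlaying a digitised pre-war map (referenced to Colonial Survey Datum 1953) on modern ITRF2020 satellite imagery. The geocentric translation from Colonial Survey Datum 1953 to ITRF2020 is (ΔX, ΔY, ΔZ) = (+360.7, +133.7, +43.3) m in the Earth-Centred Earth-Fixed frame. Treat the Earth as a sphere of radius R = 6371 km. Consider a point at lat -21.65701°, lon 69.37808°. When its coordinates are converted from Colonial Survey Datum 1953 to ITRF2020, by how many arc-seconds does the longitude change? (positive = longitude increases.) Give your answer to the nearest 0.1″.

sin φ = -0.369050, cos φ = 0.929410, sin λ = 0.935925, cos λ = 0.352200.
East component: ΔE = −sin λ·ΔX + cos λ·ΔY = −(0.935925)(360.7) + (0.352200)(133.7) = -290.50 m.
1° of latitude spans πR/180 = 111195 m; at latitude φ, 1° of longitude spans that × cos φ = 103345.6 m, so Δλ = -290.50 / 103345.6 × 3600 = -10.119″.

Δλ = -10.1″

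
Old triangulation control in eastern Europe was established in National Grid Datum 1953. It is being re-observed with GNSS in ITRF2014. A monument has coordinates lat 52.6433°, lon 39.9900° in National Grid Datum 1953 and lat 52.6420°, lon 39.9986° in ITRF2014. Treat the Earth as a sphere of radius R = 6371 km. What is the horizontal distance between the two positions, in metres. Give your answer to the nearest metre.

598 m

Δφ = 52.6420° − 52.6433° = -0.0013°; Δλ = 39.9986° − 39.9900° = +0.0086°.
1° along a meridian = πR/180 = 111195 m.
ΔN = Δφ × 111195 = -144.6 m; ΔE = Δλ × 111195 × cos(52.6433°) = +0.0086 × 111195 × 0.606775 = 580.2 m.
Distance = √(ΔE² + ΔN²) = √(580.2² + (-144.6)²) = 598.0 m.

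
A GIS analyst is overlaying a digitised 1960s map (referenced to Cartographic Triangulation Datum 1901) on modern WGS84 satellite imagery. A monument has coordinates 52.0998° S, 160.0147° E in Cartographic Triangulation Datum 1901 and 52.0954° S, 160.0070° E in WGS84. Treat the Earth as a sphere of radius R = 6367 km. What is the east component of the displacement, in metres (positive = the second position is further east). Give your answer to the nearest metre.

Δφ = -52.0954° − -52.0998° = +0.0044°; Δλ = 160.0070° − 160.0147° = -0.0077°.
1° along a meridian = πR/180 = 111125 m.
ΔN = Δφ × 111125 = 489.0 m; ΔE = Δλ × 111125 × cos(-52.0998°) = -0.0077 × 111125 × 0.614288 = -525.6 m.

ΔE = -526 m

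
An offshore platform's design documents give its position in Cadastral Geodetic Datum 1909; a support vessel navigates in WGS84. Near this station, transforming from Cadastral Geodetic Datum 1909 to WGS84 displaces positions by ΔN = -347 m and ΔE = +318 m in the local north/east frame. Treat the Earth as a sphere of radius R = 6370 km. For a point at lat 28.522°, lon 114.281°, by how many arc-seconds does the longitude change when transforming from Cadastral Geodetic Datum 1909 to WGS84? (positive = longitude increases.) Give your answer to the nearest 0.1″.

At latitude 28.522°, cos φ = 0.878634.
One radian of longitude at latitude φ spans R cos φ, so Δλ = ΔE / (R cos φ) = 318.0 / (6370000 × 0.878634) = 5.6817e-05 rad = 11.719″.

Δλ = 11.7″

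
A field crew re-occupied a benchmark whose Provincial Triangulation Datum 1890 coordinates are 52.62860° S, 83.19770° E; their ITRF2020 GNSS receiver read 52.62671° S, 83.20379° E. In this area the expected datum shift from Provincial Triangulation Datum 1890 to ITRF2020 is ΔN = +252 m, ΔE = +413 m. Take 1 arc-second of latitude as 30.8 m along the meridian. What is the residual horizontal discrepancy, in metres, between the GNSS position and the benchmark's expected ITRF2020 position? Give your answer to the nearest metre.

Observed coordinate differences: Δφ = +0.00189°, Δλ = +0.00609°.
Converting to metres (1° lat = 110880 m, cos φ = 0.606979): observed ΔN = 209.6 m, observed ΔE = 409.9 m.
Subtracting the expected shift leaves a residual of 209.6 − (252) = -42.4 m north and 409.9 − (413) = -3.1 m east.
Residual distance = √((-42.4)² + (-3.1)²) = 42.6 m.

43 m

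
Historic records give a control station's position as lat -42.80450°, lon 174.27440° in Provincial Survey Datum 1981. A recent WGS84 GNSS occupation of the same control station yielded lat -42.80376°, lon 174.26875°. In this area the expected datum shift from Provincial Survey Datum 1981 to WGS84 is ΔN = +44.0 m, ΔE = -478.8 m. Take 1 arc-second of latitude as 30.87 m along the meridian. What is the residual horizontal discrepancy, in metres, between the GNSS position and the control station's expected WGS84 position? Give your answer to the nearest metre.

42 m

Observed coordinate differences: Δφ = +0.00074°, Δλ = -0.00565°.
Converting to metres (1° lat = 111132 m, cos φ = 0.733676): observed ΔN = 82.2 m, observed ΔE = -460.7 m.
Subtracting the expected shift leaves a residual of 82.2 − (44.0) = 38.2 m north and -460.7 − (-478.8) = 18.1 m east.
Residual distance = √(38.2² + 18.1²) = 42.3 m.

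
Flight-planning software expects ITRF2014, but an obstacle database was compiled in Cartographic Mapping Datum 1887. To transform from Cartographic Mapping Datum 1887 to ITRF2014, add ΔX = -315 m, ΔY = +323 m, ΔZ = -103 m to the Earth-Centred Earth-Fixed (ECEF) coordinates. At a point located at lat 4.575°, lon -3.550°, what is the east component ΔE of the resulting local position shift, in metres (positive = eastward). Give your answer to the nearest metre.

At φ = 4.575°, λ = -3.550°: sin φ = 0.079764, cos φ = 0.996814, sin λ = -0.061920, cos λ = 0.998081.
ΔE = −sin λ·ΔX + cos λ·ΔY = −(-0.061920)·(-315) + (0.998081)·(323) = 302.88 m.

ΔE = 303 m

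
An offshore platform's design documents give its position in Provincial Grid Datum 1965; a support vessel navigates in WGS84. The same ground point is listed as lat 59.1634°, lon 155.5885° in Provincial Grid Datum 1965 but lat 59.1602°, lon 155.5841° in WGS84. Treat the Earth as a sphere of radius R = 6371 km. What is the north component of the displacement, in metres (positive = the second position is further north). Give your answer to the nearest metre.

Δφ = 59.1602° − 59.1634° = -0.0032°; Δλ = 155.5841° − 155.5885° = -0.0044°.
1° along a meridian = πR/180 = 111195 m.
ΔN = Δφ × 111195 = -355.8 m; ΔE = Δλ × 111195 × cos(59.1634°) = -0.0044 × 111195 × 0.512591 = -250.8 m.

ΔN = -356 m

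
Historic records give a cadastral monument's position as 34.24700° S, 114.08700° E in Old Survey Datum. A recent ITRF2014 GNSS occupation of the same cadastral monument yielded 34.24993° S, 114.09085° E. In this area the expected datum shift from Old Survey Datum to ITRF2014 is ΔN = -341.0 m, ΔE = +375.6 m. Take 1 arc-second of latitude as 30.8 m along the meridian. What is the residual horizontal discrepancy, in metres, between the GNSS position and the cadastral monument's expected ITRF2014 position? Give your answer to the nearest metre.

Observed coordinate differences: Δφ = -0.00293°, Δλ = +0.00385°.
Converting to metres (1° lat = 110880 m, cos φ = 0.826619): observed ΔN = -324.9 m, observed ΔE = 352.9 m.
Subtracting the expected shift leaves a residual of -324.9 − (-341.0) = 16.1 m north and 352.9 − (375.6) = -22.7 m east.
Residual distance = √(16.1² + (-22.7)²) = 27.9 m.

28 m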